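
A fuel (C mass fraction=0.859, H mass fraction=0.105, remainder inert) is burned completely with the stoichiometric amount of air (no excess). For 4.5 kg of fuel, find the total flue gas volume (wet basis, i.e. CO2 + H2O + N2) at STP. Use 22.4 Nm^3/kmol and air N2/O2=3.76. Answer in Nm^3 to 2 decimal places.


Per kg fuel: CO2 = (C/12 kmol)*22.4 = (0.859/12)*22.4 = 1.60347 Nm^3
Per kg fuel: H2O = (H/2 kmol)*22.4 = (0.105/2)*22.4 = 1.17600 Nm^3
O2 needed per kg fuel = C/12 + H/4 = 0.859/12 + 0.105/4 = 0.09783333 kmol
Per kg fuel: N2 = O2*3.76*22.4 = 0.09783333*3.76*22.4 = 8.23991 Nm^3
Total per kg = 1.60347 + 1.17600 + 8.23991 = 11.01938 Nm^3
Total = 11.01938 * 4.5 = 49.59 Nm^3


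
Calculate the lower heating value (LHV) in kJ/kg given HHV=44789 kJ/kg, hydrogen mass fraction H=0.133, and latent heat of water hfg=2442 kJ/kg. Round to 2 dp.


LHV = HHV - hfg * 9 * H
Water correction = 2442 * 9 * 0.133 = 2923.074 kJ/kg
LHV = 44789 - 2923.074 = 41865.93 kJ/kg


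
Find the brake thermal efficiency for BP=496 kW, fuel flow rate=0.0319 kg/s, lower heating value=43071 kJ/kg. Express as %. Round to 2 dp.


eta_BTE = (BP / (mf * LHV)) * 100
Denominator = 0.0319 * 43071 = 1373.9649 kW
eta_BTE = (496 / 1373.9649) * 100 = 36.10%


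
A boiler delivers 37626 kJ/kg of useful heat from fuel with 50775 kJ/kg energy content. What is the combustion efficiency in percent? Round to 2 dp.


Efficiency = (Q_useful / Q_fuel) * 100
Efficiency = (37626 / 50775) * 100
Efficiency = 0.7410 * 100 = 74.10%


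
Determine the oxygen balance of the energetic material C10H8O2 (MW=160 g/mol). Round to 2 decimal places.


OB = -1600 * (2C + H/2 - O) / MW
Inner = 2*10 + 8/2 - 2 = 22.00
OB = -1600 * 22.00 / 160 = -220.00%


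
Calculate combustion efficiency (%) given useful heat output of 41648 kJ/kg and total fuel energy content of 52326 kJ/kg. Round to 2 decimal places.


Efficiency = (Q_useful / Q_fuel) * 100
Efficiency = (41648 / 52326) * 100
Efficiency = 0.7959 * 100 = 79.59%


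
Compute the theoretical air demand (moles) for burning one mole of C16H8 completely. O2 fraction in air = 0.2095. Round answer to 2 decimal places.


Balanced combustion: C16H8 + 18 O2 -> 16 CO2 + 4 H2O
O2 needed = C + H/4 = 16 + 8/4 = 18.00 moles
Air moles = O2 / 0.2095 = 18.00 / 0.2095 = 85.92 moles air


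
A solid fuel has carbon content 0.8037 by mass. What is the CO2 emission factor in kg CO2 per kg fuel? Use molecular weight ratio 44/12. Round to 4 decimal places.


EF = C_frac * (M_CO2 / M_C)
EF = 0.8037 * (44/12)
EF = 0.8037 * 3.666667 = 2.9469 kg_CO2/kg_fuel


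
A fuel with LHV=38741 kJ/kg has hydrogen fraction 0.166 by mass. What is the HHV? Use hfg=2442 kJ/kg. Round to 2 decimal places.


HHV = LHV + hfg * 9 * H
Water addition = 2442 * 9 * 0.166 = 3648.348 kJ/kg
HHV = 38741 + 3648.348 = 42389.35 kJ/kg


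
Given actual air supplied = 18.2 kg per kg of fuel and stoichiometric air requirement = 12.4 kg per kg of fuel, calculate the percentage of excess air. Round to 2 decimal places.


Excess air = actual - stoichiometric = 18.2 - 12.4 = 5.80 kg/kg fuel
Excess air % = (excess / stoich) * 100 = (5.80 / 12.4) * 100 = 46.77%


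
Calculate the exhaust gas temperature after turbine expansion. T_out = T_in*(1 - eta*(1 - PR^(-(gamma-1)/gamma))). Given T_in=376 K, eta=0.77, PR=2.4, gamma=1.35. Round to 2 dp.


T_out = T_in * (1 - eta * (1 - PR^(-(gamma-1)/gamma)))
Exponent = -(1.35-1)/1.35 = -0.25925926
PR^exp = 2.4^(-0.25925926) = 0.79694200
Factor = 1 - 0.77*(1 - 0.79694200) = 0.84364534
T_out = 376 * 0.84364534 = 317.21 K


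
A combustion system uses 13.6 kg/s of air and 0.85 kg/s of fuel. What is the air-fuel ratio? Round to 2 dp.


AFR = m_air / m_fuel
AFR = 13.6 / 0.85 = 16.00


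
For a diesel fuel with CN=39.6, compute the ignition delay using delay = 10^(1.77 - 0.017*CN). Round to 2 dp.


delay = 10^(1.77 - 0.017*CN)
Exponent = 1.77 - 0.017*39.6 = 1.0968
delay = 10^1.0968 = 12.50 ms


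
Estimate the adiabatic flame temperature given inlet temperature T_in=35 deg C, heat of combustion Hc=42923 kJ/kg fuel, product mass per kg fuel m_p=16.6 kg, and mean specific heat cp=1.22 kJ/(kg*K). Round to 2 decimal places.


T_ad = T_in + Hc / (m_p * cp)
Denominator = 16.6 * 1.22 = 20.2520
Temperature rise = 42923 / 20.2520 = 2119.44 K
T_ad = 35 + 2119.44 = 2154.44 deg C


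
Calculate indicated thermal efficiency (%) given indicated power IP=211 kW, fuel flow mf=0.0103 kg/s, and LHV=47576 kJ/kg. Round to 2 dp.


eta_ith = (IP / (mf * LHV)) * 100
Denominator = 0.0103 * 47576 = 490.0328 kW
eta_ith = (211 / 490.0328) * 100 = 43.06%


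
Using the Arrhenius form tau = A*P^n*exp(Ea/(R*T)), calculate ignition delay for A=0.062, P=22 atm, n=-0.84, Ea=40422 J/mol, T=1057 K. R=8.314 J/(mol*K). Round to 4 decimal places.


tau = A * P^n * exp(Ea/(R*T))
P^n = 22^(-0.84) = 0.07453581
Ea/(R*T) = 40422/(8.314*1057) = 4.599735
exp(Ea/(R*T)) = 99.457933
tau = 0.062 * 0.07453581 * 99.457933 = 0.4596 ms


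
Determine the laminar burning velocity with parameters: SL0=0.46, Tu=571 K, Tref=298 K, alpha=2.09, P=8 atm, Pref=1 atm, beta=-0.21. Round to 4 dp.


SL = SL0 * (Tu/Tref)^alpha * (P/Pref)^beta
T ratio = 571/298 = 1.91610738
(T ratio)^alpha = 1.91610738^2.09 = 3.892759
(P/Pref)^beta = 8^(-0.21) = 0.646176
SL = 0.46 * 3.892759 * 0.646176 = 1.1571 m/s


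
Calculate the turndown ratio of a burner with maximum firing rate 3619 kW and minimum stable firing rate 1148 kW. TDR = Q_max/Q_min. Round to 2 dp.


TDR = Q_max / Q_min
TDR = 3619 / 1148 = 3.15


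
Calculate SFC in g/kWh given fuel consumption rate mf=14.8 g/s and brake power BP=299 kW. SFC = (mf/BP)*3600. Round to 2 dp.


SFC = (mf / BP) * 3600
Rate = 14.8 / 299 = 0.049498 g/(s*kW)
SFC = 0.049498 * 3600 = 178.19 g/kWh


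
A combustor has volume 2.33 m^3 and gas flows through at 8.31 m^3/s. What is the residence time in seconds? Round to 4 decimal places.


tau = V / Q_flow
tau = 2.33 / 8.31 = 0.2804 s


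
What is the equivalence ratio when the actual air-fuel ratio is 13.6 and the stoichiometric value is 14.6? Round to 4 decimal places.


phi = AFR_stoich / AFR_actual
phi = 14.6 / 13.6 = 1.0735


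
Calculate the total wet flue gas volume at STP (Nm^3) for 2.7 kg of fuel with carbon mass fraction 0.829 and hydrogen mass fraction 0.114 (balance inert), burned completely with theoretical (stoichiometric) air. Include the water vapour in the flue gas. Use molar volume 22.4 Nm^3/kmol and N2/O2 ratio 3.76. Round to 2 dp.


Per kg fuel: CO2 = (C/12 kmol)*22.4 = (0.829/12)*22.4 = 1.54747 Nm^3
Per kg fuel: H2O = (H/2 kmol)*22.4 = (0.114/2)*22.4 = 1.27680 Nm^3
O2 needed per kg fuel = C/12 + H/4 = 0.829/12 + 0.114/4 = 0.09758333 kmol
Per kg fuel: N2 = O2*3.76*22.4 = 0.09758333*3.76*22.4 = 8.21886 Nm^3
Total per kg = 1.54747 + 1.27680 + 8.21886 = 11.04313 Nm^3
Total = 11.04313 * 2.7 = 29.82 Nm^3


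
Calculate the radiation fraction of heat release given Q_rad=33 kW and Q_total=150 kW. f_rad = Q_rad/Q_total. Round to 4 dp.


f_rad = Q_rad / Q_total
f_rad = 33 / 150 = 0.2200


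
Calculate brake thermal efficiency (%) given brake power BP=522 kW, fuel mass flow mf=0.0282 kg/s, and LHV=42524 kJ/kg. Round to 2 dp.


eta_BTE = (BP / (mf * LHV)) * 100
Denominator = 0.0282 * 42524 = 1199.1768 kW
eta_BTE = (522 / 1199.1768) * 100 = 43.53%


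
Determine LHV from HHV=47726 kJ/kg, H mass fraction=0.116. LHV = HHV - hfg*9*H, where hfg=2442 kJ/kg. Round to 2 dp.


LHV = HHV - hfg * 9 * H
Water correction = 2442 * 9 * 0.116 = 2549.448 kJ/kg
LHV = 47726 - 2549.448 = 45176.55 kJ/kg


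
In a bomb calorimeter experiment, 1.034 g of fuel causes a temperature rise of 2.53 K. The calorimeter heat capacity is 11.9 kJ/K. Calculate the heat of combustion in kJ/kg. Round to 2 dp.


Hc = C_cal * delta_T / m_fuel
Q_released = 11.9 * 2.53 = 30.1070 kJ
m_fuel = 1.034 g = 1.034/1000 kg = 0.001034 kg
Hc = 30.1070 / 0.001034 = 29117.02 kJ/kg


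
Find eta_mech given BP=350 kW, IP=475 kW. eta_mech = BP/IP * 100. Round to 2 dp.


eta_mech = (BP / IP) * 100
Ratio = 350 / 475 = 0.7368
eta_mech = 0.7368 * 100 = 73.68%


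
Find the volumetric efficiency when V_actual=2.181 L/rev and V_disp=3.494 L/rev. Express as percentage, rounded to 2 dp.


eta_v = (V_actual / V_disp) * 100
Ratio = 2.181 / 3.494 = 0.6242
eta_v = 0.6242 * 100 = 62.42%


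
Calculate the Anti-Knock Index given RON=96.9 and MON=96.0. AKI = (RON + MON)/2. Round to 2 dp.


AKI = (RON + MON) / 2
AKI = (96.9 + 96.0) / 2
AKI = 192.9 / 2 = 96.45


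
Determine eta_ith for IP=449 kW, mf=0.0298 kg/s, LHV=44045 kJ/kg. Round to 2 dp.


eta_ith = (IP / (mf * LHV)) * 100
Denominator = 0.0298 * 44045 = 1312.5410 kW
eta_ith = (449 / 1312.5410) * 100 = 34.21%


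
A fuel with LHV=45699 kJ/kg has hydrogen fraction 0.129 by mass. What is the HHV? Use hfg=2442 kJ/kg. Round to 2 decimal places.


HHV = LHV + hfg * 9 * H
Water addition = 2442 * 9 * 0.129 = 2835.162 kJ/kg
HHV = 45699 + 2835.162 = 48534.16 kJ/kg


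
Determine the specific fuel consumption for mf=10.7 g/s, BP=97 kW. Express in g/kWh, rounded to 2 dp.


SFC = (mf / BP) * 3600
Rate = 10.7 / 97 = 0.110309 g/(s*kW)
SFC = 0.110309 * 3600 = 397.11 g/kWh


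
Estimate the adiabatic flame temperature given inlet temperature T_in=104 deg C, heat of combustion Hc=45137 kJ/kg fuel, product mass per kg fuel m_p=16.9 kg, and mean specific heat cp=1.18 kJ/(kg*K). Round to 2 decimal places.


T_ad = T_in + Hc / (m_p * cp)
Denominator = 16.9 * 1.18 = 19.9420
Temperature rise = 45137 / 19.9420 = 2263.41 K
T_ad = 104 + 2263.41 = 2367.41 deg C


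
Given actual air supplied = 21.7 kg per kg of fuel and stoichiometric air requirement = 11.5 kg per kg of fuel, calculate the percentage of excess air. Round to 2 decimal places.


Excess air = actual - stoichiometric = 21.7 - 11.5 = 10.20 kg/kg fuel
Excess air % = (excess / stoich) * 100 = (10.20 / 11.5) * 100 = 88.70%


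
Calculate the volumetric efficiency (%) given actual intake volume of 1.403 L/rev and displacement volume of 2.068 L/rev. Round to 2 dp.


eta_v = (V_actual / V_disp) * 100
Ratio = 1.403 / 2.068 = 0.6784
eta_v = 0.6784 * 100 = 67.84%


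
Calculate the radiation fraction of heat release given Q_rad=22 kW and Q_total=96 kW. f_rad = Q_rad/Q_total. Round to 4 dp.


f_rad = Q_rad / Q_total
f_rad = 22 / 96 = 0.2292


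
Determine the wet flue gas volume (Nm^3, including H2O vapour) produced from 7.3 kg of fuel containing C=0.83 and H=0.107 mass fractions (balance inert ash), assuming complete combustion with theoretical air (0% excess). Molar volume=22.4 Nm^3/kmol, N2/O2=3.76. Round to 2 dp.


Per kg fuel: CO2 = (C/12 kmol)*22.4 = (0.83/12)*22.4 = 1.54933 Nm^3
Per kg fuel: H2O = (H/2 kmol)*22.4 = (0.107/2)*22.4 = 1.19840 Nm^3
O2 needed per kg fuel = C/12 + H/4 = 0.83/12 + 0.107/4 = 0.09591667 kmol
Per kg fuel: N2 = O2*3.76*22.4 = 0.09591667*3.76*22.4 = 8.07849 Nm^3
Total per kg = 1.54933 + 1.19840 + 8.07849 = 10.82622 Nm^3
Total = 10.82622 * 7.3 = 79.03 Nm^3


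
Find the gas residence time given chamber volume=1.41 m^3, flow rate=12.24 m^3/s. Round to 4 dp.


tau = V / Q_flow
tau = 1.41 / 12.24 = 0.1152 s


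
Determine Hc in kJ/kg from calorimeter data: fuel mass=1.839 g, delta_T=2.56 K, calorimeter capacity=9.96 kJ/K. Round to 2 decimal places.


Hc = C_cal * delta_T / m_fuel
Q_released = 9.96 * 2.56 = 25.4976 kJ
m_fuel = 1.839 g = 1.839/1000 kg = 0.001839 kg
Hc = 25.4976 / 0.001839 = 13864.93 kJ/kg


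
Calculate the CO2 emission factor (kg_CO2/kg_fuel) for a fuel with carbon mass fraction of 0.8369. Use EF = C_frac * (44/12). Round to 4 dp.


EF = C_frac * (M_CO2 / M_C)
EF = 0.8369 * (44/12)
EF = 0.8369 * 3.666667 = 3.0686 kg_CO2/kg_fuel


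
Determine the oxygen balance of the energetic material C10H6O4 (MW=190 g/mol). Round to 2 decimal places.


OB = -1600 * (2C + H/2 - O) / MW
Inner = 2*10 + 6/2 - 4 = 19.00
OB = -1600 * 19.00 / 190 = -160.00%


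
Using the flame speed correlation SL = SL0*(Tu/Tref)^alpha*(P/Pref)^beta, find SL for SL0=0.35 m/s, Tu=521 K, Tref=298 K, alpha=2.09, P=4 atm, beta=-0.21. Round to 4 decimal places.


SL = SL0 * (Tu/Tref)^alpha * (P/Pref)^beta
T ratio = 521/298 = 1.74832215
(T ratio)^alpha = 1.74832215^2.09 = 3.214244
(P/Pref)^beta = 4^(-0.21) = 0.747425
SL = 0.35 * 3.214244 * 0.747425 = 0.8408 m/s


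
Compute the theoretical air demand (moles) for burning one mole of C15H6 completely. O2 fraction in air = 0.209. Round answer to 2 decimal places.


Balanced combustion: C15H6 + 16.5 O2 -> 15 CO2 + 3 H2O
O2 needed = C + H/4 = 15 + 6/4 = 16.50 moles
Air moles = O2 / 0.209 = 16.50 / 0.209 = 78.95 moles air


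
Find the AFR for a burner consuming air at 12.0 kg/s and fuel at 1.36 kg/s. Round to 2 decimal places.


AFR = m_air / m_fuel
AFR = 12.0 / 1.36 = 8.82


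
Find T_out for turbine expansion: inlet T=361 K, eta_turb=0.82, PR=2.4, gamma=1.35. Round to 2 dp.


T_out = T_in * (1 - eta * (1 - PR^(-(gamma-1)/gamma)))
Exponent = -(1.35-1)/1.35 = -0.25925926
PR^exp = 2.4^(-0.25925926) = 0.79694200
Factor = 1 - 0.82*(1 - 0.79694200) = 0.83349244
T_out = 361 * 0.83349244 = 300.89 K


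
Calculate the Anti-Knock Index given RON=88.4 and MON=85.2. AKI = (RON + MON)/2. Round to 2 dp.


AKI = (RON + MON) / 2
AKI = (88.4 + 85.2) / 2
AKI = 173.6 / 2 = 86.80


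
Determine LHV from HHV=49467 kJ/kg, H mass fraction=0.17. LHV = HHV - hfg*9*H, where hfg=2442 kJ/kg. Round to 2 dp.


LHV = HHV - hfg * 9 * H
Water correction = 2442 * 9 * 0.17 = 3736.260 kJ/kg
LHV = 49467 - 3736.260 = 45730.74 kJ/kg


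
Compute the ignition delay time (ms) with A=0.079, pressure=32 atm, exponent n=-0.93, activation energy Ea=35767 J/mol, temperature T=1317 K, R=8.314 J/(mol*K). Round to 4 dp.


tau = A * P^n * exp(Ea/(R*T))
P^n = 32^(-0.93) = 0.03983002
Ea/(R*T) = 35767/(8.314*1317) = 3.266531
exp(Ea/(R*T)) = 26.220211
tau = 0.079 * 0.03983002 * 26.220211 = 0.0825 ms


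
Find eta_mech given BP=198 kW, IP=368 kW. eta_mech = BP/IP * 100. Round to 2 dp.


eta_mech = (BP / IP) * 100
Ratio = 198 / 368 = 0.5380
eta_mech = 0.5380 * 100 = 53.80%


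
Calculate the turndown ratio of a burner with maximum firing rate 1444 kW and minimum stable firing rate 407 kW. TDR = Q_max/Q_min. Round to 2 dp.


TDR = Q_max / Q_min
TDR = 1444 / 407 = 3.55


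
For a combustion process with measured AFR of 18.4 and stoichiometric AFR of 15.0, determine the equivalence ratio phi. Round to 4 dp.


phi = AFR_stoich / AFR_actual
phi = 15.0 / 18.4 = 0.8152


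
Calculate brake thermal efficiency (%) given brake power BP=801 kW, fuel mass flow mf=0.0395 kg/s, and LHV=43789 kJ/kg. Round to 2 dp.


eta_BTE = (BP / (mf * LHV)) * 100
Denominator = 0.0395 * 43789 = 1729.6655 kW
eta_BTE = (801 / 1729.6655) * 100 = 46.31%


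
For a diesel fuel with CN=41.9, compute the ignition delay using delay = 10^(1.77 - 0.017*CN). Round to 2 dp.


delay = 10^(1.77 - 0.017*CN)
Exponent = 1.77 - 0.017*41.9 = 1.0577
delay = 10^1.0577 = 11.42 ms


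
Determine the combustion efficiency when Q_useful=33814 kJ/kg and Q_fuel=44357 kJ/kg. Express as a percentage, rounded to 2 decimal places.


Efficiency = (Q_useful / Q_fuel) * 100
Efficiency = (33814 / 44357) * 100
Efficiency = 0.7623 * 100 = 76.23%


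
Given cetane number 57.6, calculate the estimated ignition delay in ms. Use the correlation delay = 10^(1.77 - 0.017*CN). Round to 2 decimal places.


delay = 10^(1.77 - 0.017*CN)
Exponent = 1.77 - 0.017*57.6 = 0.7908
delay = 10^0.7908 = 6.18 ms


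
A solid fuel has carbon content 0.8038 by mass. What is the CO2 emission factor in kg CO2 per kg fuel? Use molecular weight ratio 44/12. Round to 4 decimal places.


EF = C_frac * (M_CO2 / M_C)
EF = 0.8038 * (44/12)
EF = 0.8038 * 3.666667 = 2.9473 kg_CO2/kg_fuel


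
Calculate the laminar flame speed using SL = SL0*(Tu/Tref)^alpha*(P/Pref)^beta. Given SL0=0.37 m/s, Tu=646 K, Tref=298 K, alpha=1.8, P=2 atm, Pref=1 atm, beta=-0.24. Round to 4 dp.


SL = SL0 * (Tu/Tref)^alpha * (P/Pref)^beta
T ratio = 646/298 = 2.16778523
(T ratio)^alpha = 2.16778523^1.8 = 4.025587
(P/Pref)^beta = 2^(-0.24) = 0.846745
SL = 0.37 * 4.025587 * 0.846745 = 1.2612 m/s


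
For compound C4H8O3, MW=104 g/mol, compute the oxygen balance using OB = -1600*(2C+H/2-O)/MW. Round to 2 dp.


OB = -1600 * (2C + H/2 - O) / MW
Inner = 2*4 + 8/2 - 3 = 9.00
OB = -1600 * 9.00 / 104 = -138.46%


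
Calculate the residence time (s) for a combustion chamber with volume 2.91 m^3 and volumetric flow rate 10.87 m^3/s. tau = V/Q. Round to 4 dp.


tau = V / Q_flow
tau = 2.91 / 10.87 = 0.2677 s


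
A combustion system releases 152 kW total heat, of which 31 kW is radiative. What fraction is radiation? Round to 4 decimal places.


f_rad = Q_rad / Q_total
f_rad = 31 / 152 = 0.2039


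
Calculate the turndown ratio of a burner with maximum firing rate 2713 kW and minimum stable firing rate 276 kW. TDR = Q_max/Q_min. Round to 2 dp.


TDR = Q_max / Q_min
TDR = 2713 / 276 = 9.83


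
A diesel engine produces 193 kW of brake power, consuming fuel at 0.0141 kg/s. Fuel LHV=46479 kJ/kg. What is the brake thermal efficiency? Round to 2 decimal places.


eta_BTE = (BP / (mf * LHV)) * 100
Denominator = 0.0141 * 46479 = 655.3539 kW
eta_BTE = (193 / 655.3539) * 100 = 29.45%


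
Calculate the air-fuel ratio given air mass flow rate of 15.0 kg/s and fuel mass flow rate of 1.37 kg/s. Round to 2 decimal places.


AFR = m_air / m_fuel
AFR = 15.0 / 1.37 = 10.95


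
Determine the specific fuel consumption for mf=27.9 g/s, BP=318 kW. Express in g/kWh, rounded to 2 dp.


SFC = (mf / BP) * 3600
Rate = 27.9 / 318 = 0.087736 g/(s*kW)
SFC = 0.087736 * 3600 = 315.85 g/kWh


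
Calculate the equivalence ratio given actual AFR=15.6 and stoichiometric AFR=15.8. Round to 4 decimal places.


phi = AFR_stoich / AFR_actual
phi = 15.8 / 15.6 = 1.0128


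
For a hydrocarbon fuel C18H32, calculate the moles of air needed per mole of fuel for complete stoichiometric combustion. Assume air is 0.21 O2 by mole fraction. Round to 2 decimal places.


Balanced combustion: C18H32 + 26 O2 -> 18 CO2 + 16 H2O
O2 needed = C + H/4 = 18 + 32/4 = 26.00 moles
Air moles = O2 / 0.21 = 26.00 / 0.21 = 123.81 moles air


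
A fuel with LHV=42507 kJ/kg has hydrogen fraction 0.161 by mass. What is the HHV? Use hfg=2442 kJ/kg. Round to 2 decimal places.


HHV = LHV + hfg * 9 * H
Water addition = 2442 * 9 * 0.161 = 3538.458 kJ/kg
HHV = 42507 + 3538.458 = 46045.46 kJ/kg


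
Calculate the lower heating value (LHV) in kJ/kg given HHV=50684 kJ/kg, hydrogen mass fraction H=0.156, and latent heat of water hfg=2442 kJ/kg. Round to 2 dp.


LHV = HHV - hfg * 9 * H
Water correction = 2442 * 9 * 0.156 = 3428.568 kJ/kg
LHV = 50684 - 3428.568 = 47255.43 kJ/kg


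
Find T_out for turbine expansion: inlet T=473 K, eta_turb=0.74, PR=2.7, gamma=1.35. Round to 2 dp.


T_out = T_in * (1 - eta * (1 - PR^(-(gamma-1)/gamma)))
Exponent = -(1.35-1)/1.35 = -0.25925926
PR^exp = 2.7^(-0.25925926) = 0.77297411
Factor = 1 - 0.74*(1 - 0.77297411) = 0.83200084
T_out = 473 * 0.83200084 = 393.54 K


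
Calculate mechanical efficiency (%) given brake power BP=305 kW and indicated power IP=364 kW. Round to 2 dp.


eta_mech = (BP / IP) * 100
Ratio = 305 / 364 = 0.8379
eta_mech = 0.8379 * 100 = 83.79%


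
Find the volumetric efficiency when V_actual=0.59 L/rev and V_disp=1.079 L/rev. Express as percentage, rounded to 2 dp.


eta_v = (V_actual / V_disp) * 100
Ratio = 0.59 / 1.079 = 0.5468
eta_v = 0.5468 * 100 = 54.68%


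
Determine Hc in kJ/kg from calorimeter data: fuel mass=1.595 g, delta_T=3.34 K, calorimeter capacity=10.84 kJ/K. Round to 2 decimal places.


Hc = C_cal * delta_T / m_fuel
Q_released = 10.84 * 3.34 = 36.2056 kJ
m_fuel = 1.595 g = 1.595/1000 kg = 0.001595 kg
Hc = 36.2056 / 0.001595 = 22699.44 kJ/kg


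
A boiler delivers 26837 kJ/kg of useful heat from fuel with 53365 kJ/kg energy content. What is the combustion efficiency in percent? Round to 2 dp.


Efficiency = (Q_useful / Q_fuel) * 100
Efficiency = (26837 / 53365) * 100
Efficiency = 0.5029 * 100 = 50.29%


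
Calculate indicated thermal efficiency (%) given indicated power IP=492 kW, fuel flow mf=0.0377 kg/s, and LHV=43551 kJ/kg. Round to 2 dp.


eta_ith = (IP / (mf * LHV)) * 100
Denominator = 0.0377 * 43551 = 1641.8727 kW
eta_ith = (492 / 1641.8727) * 100 = 29.97%


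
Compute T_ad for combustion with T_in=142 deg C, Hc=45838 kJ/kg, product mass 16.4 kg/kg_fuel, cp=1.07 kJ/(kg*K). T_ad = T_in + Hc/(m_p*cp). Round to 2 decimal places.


T_ad = T_in + Hc / (m_p * cp)
Denominator = 16.4 * 1.07 = 17.5480
Temperature rise = 45838 / 17.5480 = 2612.15 K
T_ad = 142 + 2612.15 = 2754.15 deg C


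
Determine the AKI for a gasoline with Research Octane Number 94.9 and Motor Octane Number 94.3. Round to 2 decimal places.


AKI = (RON + MON) / 2
AKI = (94.9 + 94.3) / 2
AKI = 189.2 / 2 = 94.60


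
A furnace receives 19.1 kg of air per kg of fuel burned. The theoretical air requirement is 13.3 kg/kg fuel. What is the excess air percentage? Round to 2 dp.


Excess air = actual - stoichiometric = 19.1 - 13.3 = 5.80 kg/kg fuel
Excess air % = (excess / stoich) * 100 = (5.80 / 13.3) * 100 = 43.61%


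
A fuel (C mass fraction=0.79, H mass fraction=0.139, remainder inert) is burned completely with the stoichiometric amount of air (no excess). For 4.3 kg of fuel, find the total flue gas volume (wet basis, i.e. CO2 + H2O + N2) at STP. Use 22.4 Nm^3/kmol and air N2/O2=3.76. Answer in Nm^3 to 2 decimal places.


Per kg fuel: CO2 = (C/12 kmol)*22.4 = (0.79/12)*22.4 = 1.47467 Nm^3
Per kg fuel: H2O = (H/2 kmol)*22.4 = (0.139/2)*22.4 = 1.55680 Nm^3
O2 needed per kg fuel = C/12 + H/4 = 0.79/12 + 0.139/4 = 0.10058333 kmol
Per kg fuel: N2 = O2*3.76*22.4 = 0.10058333*3.76*22.4 = 8.47153 Nm^3
Total per kg = 1.47467 + 1.55680 + 8.47153 = 11.50300 Nm^3
Total = 11.50300 * 4.3 = 49.46 Nm^3


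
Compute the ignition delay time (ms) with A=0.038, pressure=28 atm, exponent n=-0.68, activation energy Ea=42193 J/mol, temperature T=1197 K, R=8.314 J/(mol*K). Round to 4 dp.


tau = A * P^n * exp(Ea/(R*T))
P^n = 28^(-0.68) = 0.10373673
Ea/(R*T) = 42193/(8.314*1197) = 4.239711
exp(Ea/(R*T)) = 69.387783
tau = 0.038 * 0.10373673 * 69.387783 = 0.2735 ms


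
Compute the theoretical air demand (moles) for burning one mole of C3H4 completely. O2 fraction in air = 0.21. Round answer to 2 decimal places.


Balanced combustion: C3H4 + 4 O2 -> 3 CO2 + 2 H2O
O2 needed = C + H/4 = 3 + 4/4 = 4.00 moles
Air moles = O2 / 0.21 = 4.00 / 0.21 = 19.05 moles air


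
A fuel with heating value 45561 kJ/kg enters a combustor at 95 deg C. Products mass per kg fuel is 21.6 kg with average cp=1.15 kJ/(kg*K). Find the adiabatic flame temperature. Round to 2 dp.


T_ad = T_in + Hc / (m_p * cp)
Denominator = 21.6 * 1.15 = 24.8400
Temperature rise = 45561 / 24.8400 = 1834.18 K
T_ad = 95 + 1834.18 = 1929.18 deg C


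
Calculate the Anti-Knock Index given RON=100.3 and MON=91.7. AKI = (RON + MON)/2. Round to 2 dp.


AKI = (RON + MON) / 2
AKI = (100.3 + 91.7) / 2
AKI = 192.0 / 2 = 96.00


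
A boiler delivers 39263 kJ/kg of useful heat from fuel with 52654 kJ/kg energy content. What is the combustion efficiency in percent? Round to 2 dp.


Efficiency = (Q_useful / Q_fuel) * 100
Efficiency = (39263 / 52654) * 100
Efficiency = 0.7457 * 100 = 74.57%


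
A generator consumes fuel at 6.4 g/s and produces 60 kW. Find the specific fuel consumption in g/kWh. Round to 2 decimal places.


SFC = (mf / BP) * 3600
Rate = 6.4 / 60 = 0.106667 g/(s*kW)
SFC = 0.106667 * 3600 = 384.00 g/kWh


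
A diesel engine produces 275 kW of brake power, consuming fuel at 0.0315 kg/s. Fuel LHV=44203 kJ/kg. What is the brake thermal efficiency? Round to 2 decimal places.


eta_BTE = (BP / (mf * LHV)) * 100
Denominator = 0.0315 * 44203 = 1392.3945 kW
eta_BTE = (275 / 1392.3945) * 100 = 19.75%


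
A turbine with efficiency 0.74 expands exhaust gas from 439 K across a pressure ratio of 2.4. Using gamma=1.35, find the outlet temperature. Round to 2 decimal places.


T_out = T_in * (1 - eta * (1 - PR^(-(gamma-1)/gamma)))
Exponent = -(1.35-1)/1.35 = -0.25925926
PR^exp = 2.4^(-0.25925926) = 0.79694200
Factor = 1 - 0.74*(1 - 0.79694200) = 0.84973708
T_out = 439 * 0.84973708 = 373.03 K


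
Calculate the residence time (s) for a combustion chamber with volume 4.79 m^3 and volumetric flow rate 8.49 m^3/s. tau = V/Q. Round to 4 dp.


tau = V / Q_flow
tau = 4.79 / 8.49 = 0.5642 s


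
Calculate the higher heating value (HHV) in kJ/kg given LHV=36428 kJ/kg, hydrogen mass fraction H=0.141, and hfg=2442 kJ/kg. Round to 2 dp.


HHV = LHV + hfg * 9 * H
Water addition = 2442 * 9 * 0.141 = 3098.898 kJ/kg
HHV = 36428 + 3098.898 = 39526.90 kJ/kg


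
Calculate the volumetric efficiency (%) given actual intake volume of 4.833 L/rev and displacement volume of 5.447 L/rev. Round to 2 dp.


eta_v = (V_actual / V_disp) * 100
Ratio = 4.833 / 5.447 = 0.8873
eta_v = 0.8873 * 100 = 88.73%


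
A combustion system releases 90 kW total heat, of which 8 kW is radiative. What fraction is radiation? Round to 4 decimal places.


f_rad = Q_rad / Q_total
f_rad = 8 / 90 = 0.0889


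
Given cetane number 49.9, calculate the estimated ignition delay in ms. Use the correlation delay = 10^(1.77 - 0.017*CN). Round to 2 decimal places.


delay = 10^(1.77 - 0.017*CN)
Exponent = 1.77 - 0.017*49.9 = 0.9217
delay = 10^0.9217 = 8.35 ms


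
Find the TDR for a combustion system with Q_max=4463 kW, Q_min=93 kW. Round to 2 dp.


TDR = Q_max / Q_min
TDR = 4463 / 93 = 47.99


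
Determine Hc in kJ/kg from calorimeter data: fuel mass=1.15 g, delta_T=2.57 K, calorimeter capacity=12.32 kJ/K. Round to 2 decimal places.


Hc = C_cal * delta_T / m_fuel
Q_released = 12.32 * 2.57 = 31.6624 kJ
m_fuel = 1.15 g = 1.15/1000 kg = 0.001150 kg
Hc = 31.6624 / 0.001150 = 27532.52 kJ/kg


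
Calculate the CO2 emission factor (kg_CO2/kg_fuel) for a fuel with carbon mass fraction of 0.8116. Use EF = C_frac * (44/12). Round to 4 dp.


EF = C_frac * (M_CO2 / M_C)
EF = 0.8116 * (44/12)
EF = 0.8116 * 3.666667 = 2.9759 kg_CO2/kg_fuel


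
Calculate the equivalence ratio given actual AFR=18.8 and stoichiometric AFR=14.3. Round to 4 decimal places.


phi = AFR_stoich / AFR_actual
phi = 14.3 / 18.8 = 0.7606


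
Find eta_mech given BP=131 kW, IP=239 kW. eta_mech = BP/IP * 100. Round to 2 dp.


eta_mech = (BP / IP) * 100
Ratio = 131 / 239 = 0.5481
eta_mech = 0.5481 * 100 = 54.81%


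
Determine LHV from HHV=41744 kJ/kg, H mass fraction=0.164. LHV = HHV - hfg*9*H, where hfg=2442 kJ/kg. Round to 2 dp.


LHV = HHV - hfg * 9 * H
Water correction = 2442 * 9 * 0.164 = 3604.392 kJ/kg
LHV = 41744 - 3604.392 = 38139.61 kJ/kg


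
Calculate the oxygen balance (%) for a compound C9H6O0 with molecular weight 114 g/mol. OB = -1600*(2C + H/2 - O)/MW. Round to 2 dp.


OB = -1600 * (2C + H/2 - O) / MW
Inner = 2*9 + 6/2 - 0 = 21.00
OB = -1600 * 21.00 / 114 = -294.74%


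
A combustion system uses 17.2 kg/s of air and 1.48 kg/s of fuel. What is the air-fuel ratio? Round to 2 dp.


AFR = m_air / m_fuel
AFR = 17.2 / 1.48 = 11.62


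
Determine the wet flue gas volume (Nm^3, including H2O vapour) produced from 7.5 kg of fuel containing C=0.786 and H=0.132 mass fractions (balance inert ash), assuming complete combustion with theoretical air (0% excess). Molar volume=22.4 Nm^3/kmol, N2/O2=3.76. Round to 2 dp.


Per kg fuel: CO2 = (C/12 kmol)*22.4 = (0.786/12)*22.4 = 1.46720 Nm^3
Per kg fuel: H2O = (H/2 kmol)*22.4 = (0.132/2)*22.4 = 1.47840 Nm^3
O2 needed per kg fuel = C/12 + H/4 = 0.786/12 + 0.132/4 = 0.09850000 kmol
Per kg fuel: N2 = O2*3.76*22.4 = 0.09850000*3.76*22.4 = 8.29606 Nm^3
Total per kg = 1.46720 + 1.47840 + 8.29606 = 11.24166 Nm^3
Total = 11.24166 * 7.5 = 84.31 Nm^3


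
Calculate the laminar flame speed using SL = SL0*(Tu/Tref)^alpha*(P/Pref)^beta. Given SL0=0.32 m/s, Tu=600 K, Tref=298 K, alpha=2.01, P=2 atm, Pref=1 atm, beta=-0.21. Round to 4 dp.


SL = SL0 * (Tu/Tref)^alpha * (P/Pref)^beta
T ratio = 600/298 = 2.01342282
(T ratio)^alpha = 2.01342282^2.01 = 4.082341
(P/Pref)^beta = 2^(-0.21) = 0.864537
SL = 0.32 * 4.082341 * 0.864537 = 1.1294 m/s


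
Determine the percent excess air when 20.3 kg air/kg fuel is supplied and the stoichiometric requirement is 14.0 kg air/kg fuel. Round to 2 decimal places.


Excess air = actual - stoichiometric = 20.3 - 14.0 = 6.30 kg/kg fuel
Excess air % = (excess / stoich) * 100 = (6.30 / 14.0) * 100 = 45.00%


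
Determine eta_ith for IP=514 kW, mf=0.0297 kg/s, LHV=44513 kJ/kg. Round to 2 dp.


eta_ith = (IP / (mf * LHV)) * 100
Denominator = 0.0297 * 44513 = 1322.0361 kW
eta_ith = (514 / 1322.0361) * 100 = 38.88%


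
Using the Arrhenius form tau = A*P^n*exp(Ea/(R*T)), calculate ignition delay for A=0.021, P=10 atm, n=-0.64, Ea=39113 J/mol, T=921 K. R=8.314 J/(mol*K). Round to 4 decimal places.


tau = A * P^n * exp(Ea/(R*T))
P^n = 10^(-0.64) = 0.22908677
Ea/(R*T) = 39113/(8.314*921) = 5.108007
exp(Ea/(R*T)) = 165.340491
tau = 0.021 * 0.22908677 * 165.340491 = 0.7954 ms


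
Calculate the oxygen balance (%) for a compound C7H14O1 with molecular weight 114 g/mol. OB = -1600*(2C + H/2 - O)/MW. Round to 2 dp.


OB = -1600 * (2C + H/2 - O) / MW
Inner = 2*7 + 14/2 - 1 = 20.00
OB = -1600 * 20.00 / 114 = -280.70%


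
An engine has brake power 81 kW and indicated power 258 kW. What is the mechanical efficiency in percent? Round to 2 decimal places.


eta_mech = (BP / IP) * 100
Ratio = 81 / 258 = 0.3140
eta_mech = 0.3140 * 100 = 31.40%


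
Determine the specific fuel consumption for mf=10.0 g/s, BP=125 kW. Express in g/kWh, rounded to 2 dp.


SFC = (mf / BP) * 3600
Rate = 10.0 / 125 = 0.080000 g/(s*kW)
SFC = 0.080000 * 3600 = 288.00 g/kWh


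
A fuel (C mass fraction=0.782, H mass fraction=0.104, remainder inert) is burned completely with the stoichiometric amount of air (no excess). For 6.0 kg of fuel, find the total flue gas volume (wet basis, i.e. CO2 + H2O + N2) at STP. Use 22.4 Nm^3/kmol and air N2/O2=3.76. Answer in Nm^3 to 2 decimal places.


Per kg fuel: CO2 = (C/12 kmol)*22.4 = (0.782/12)*22.4 = 1.45973 Nm^3
Per kg fuel: H2O = (H/2 kmol)*22.4 = (0.104/2)*22.4 = 1.16480 Nm^3
O2 needed per kg fuel = C/12 + H/4 = 0.782/12 + 0.104/4 = 0.09116667 kmol
Per kg fuel: N2 = O2*3.76*22.4 = 0.09116667*3.76*22.4 = 7.67842 Nm^3
Total per kg = 1.45973 + 1.16480 + 7.67842 = 10.30295 Nm^3
Total = 10.30295 * 6.0 = 61.82 Nm^3


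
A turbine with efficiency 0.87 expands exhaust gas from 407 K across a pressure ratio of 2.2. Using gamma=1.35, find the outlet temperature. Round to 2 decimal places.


T_out = T_in * (1 - eta * (1 - PR^(-(gamma-1)/gamma)))
Exponent = -(1.35-1)/1.35 = -0.25925926
PR^exp = 2.2^(-0.25925926) = 0.81512413
Factor = 1 - 0.87*(1 - 0.81512413) = 0.83915799
T_out = 407 * 0.83915799 = 341.54 K


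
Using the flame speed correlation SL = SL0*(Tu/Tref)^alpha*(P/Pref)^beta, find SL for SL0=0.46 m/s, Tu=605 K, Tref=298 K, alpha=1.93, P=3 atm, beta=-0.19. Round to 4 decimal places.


SL = SL0 * (Tu/Tref)^alpha * (P/Pref)^beta
T ratio = 605/298 = 2.03020134
(T ratio)^alpha = 2.03020134^1.93 = 3.922387
(P/Pref)^beta = 3^(-0.19) = 0.811609
SL = 0.46 * 3.922387 * 0.811609 = 1.4644 m/s


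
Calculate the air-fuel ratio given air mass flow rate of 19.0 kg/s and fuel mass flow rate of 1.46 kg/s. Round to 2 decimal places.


AFR = m_air / m_fuel
AFR = 19.0 / 1.46 = 13.01


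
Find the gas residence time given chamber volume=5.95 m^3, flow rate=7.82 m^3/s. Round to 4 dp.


tau = V / Q_flow
tau = 5.95 / 7.82 = 0.7609 s


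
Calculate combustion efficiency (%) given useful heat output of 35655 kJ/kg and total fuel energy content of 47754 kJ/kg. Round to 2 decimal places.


Efficiency = (Q_useful / Q_fuel) * 100
Efficiency = (35655 / 47754) * 100
Efficiency = 0.7466 * 100 = 74.66%


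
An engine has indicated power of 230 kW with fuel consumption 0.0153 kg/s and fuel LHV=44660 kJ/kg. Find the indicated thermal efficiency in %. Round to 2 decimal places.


eta_ith = (IP / (mf * LHV)) * 100
Denominator = 0.0153 * 44660 = 683.2980 kW
eta_ith = (230 / 683.2980) * 100 = 33.66%


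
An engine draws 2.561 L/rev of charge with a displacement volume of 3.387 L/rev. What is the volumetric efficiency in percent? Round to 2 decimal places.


eta_v = (V_actual / V_disp) * 100
Ratio = 2.561 / 3.387 = 0.7561
eta_v = 0.7561 * 100 = 75.61%


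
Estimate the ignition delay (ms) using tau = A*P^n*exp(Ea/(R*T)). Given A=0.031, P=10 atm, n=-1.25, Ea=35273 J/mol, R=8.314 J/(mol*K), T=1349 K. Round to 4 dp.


tau = A * P^n * exp(Ea/(R*T))
P^n = 10^(-1.25) = 0.05623413
Ea/(R*T) = 35273/(8.314*1349) = 3.144998
exp(Ea/(R*T)) = 23.219638
tau = 0.031 * 0.05623413 * 23.219638 = 0.0405 ms


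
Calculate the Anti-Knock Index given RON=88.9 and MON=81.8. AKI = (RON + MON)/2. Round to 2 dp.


AKI = (RON + MON) / 2
AKI = (88.9 + 81.8) / 2
AKI = 170.7 / 2 = 85.35


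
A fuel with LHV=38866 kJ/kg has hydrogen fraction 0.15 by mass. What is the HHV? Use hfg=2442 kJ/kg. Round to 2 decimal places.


HHV = LHV + hfg * 9 * H
Water addition = 2442 * 9 * 0.15 = 3296.700 kJ/kg
HHV = 38866 + 3296.700 = 42162.70 kJ/kg


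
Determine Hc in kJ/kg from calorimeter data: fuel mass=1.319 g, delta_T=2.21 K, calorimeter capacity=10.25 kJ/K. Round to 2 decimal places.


Hc = C_cal * delta_T / m_fuel
Q_released = 10.25 * 2.21 = 22.6525 kJ
m_fuel = 1.319 g = 1.319/1000 kg = 0.001319 kg
Hc = 22.6525 / 0.001319 = 17174.00 kJ/kg


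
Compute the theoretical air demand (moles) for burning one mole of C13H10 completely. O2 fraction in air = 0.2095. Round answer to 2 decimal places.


Balanced combustion: C13H10 + 15.5 O2 -> 13 CO2 + 5 H2O
O2 needed = C + H/4 = 13 + 10/4 = 15.50 moles
Air moles = O2 / 0.2095 = 15.50 / 0.2095 = 73.99 moles air


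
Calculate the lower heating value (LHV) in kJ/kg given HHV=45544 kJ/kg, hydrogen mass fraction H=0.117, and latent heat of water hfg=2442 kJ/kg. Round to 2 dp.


LHV = HHV - hfg * 9 * H
Water correction = 2442 * 9 * 0.117 = 2571.426 kJ/kg
LHV = 45544 - 2571.426 = 42972.57 kJ/kg


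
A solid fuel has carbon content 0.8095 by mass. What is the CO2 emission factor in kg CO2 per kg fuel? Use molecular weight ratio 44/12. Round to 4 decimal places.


EF = C_frac * (M_CO2 / M_C)
EF = 0.8095 * (44/12)
EF = 0.8095 * 3.666667 = 2.9682 kg_CO2/kg_fuel


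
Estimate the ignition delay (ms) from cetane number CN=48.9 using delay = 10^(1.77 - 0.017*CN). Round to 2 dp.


delay = 10^(1.77 - 0.017*CN)
Exponent = 1.77 - 0.017*48.9 = 0.9387
delay = 10^0.9387 = 8.68 ms


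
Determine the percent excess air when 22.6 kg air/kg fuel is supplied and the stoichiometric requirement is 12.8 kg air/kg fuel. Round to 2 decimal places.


Excess air = actual - stoichiometric = 22.6 - 12.8 = 9.80 kg/kg fuel
Excess air % = (excess / stoich) * 100 = (9.80 / 12.8) * 100 = 76.56%


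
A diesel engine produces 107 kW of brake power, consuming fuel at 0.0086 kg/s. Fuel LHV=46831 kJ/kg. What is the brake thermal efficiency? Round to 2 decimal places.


eta_BTE = (BP / (mf * LHV)) * 100
Denominator = 0.0086 * 46831 = 402.7466 kW
eta_BTE = (107 / 402.7466) * 100 = 26.57%


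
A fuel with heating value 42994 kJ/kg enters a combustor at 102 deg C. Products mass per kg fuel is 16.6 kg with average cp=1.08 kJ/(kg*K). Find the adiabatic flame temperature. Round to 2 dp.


T_ad = T_in + Hc / (m_p * cp)
Denominator = 16.6 * 1.08 = 17.9280
Temperature rise = 42994 / 17.9280 = 2398.15 K
T_ad = 102 + 2398.15 = 2500.15 deg C


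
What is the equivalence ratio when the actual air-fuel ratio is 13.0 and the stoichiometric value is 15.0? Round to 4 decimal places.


phi = AFR_stoich / AFR_actual
phi = 15.0 / 13.0 = 1.1538


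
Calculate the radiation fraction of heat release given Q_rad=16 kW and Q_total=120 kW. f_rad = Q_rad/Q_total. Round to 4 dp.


f_rad = Q_rad / Q_total
f_rad = 16 / 120 = 0.1333


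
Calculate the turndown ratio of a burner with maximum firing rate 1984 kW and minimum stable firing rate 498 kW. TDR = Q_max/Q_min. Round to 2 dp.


TDR = Q_max / Q_min
TDR = 1984 / 498 = 3.98


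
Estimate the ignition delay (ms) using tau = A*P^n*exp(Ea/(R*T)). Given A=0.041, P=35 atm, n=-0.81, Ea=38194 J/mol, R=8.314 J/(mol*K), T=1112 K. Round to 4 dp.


tau = A * P^n * exp(Ea/(R*T))
P^n = 35^(-0.81) = 0.05614420
Ea/(R*T) = 38194/(8.314*1112) = 4.131239
exp(Ea/(R*T)) = 62.255019
tau = 0.041 * 0.05614420 * 62.255019 = 0.1433 ms


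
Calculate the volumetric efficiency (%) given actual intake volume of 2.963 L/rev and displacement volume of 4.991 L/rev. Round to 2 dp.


eta_v = (V_actual / V_disp) * 100
Ratio = 2.963 / 4.991 = 0.5937
eta_v = 0.5937 * 100 = 59.37%


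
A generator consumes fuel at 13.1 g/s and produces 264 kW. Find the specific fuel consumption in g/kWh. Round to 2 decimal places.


SFC = (mf / BP) * 3600
Rate = 13.1 / 264 = 0.049621 g/(s*kW)
SFC = 0.049621 * 3600 = 178.64 g/kWh


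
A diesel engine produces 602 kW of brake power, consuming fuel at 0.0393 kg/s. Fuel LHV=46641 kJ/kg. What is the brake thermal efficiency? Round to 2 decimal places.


eta_BTE = (BP / (mf * LHV)) * 100
Denominator = 0.0393 * 46641 = 1832.9913 kW
eta_BTE = (602 / 1832.9913) * 100 = 32.84%


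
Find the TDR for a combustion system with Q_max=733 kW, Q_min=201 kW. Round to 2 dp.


TDR = Q_max / Q_min
TDR = 733 / 201 = 3.65


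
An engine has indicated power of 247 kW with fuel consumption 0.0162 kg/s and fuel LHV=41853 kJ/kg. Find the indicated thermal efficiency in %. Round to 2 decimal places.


eta_ith = (IP / (mf * LHV)) * 100
Denominator = 0.0162 * 41853 = 678.0186 kW
eta_ith = (247 / 678.0186) * 100 = 36.43%


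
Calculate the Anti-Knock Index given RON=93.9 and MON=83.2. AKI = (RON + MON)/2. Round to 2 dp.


AKI = (RON + MON) / 2
AKI = (93.9 + 83.2) / 2
AKI = 177.1 / 2 = 88.55


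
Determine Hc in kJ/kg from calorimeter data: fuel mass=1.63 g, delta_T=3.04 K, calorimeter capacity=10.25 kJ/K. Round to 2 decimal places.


Hc = C_cal * delta_T / m_fuel
Q_released = 10.25 * 3.04 = 31.1600 kJ
m_fuel = 1.63 g = 1.63/1000 kg = 0.001630 kg
Hc = 31.1600 / 0.001630 = 19116.56 kJ/kg


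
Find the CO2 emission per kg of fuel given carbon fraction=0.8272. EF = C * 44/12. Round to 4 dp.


EF = C_frac * (M_CO2 / M_C)
EF = 0.8272 * (44/12)
EF = 0.8272 * 3.666667 = 3.0331 kg_CO2/kg_fuel


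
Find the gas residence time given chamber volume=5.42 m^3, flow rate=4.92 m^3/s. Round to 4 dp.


tau = V / Q_flow
tau = 5.42 / 4.92 = 1.1016 s


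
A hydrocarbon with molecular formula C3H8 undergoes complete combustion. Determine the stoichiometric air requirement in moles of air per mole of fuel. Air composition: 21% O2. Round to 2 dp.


Balanced combustion: C3H8 + 5 O2 -> 3 CO2 + 4 H2O
O2 needed = C + H/4 = 3 + 8/4 = 5.00 moles
Air moles = O2 / 0.21 = 5.00 / 0.21 = 23.81 moles air


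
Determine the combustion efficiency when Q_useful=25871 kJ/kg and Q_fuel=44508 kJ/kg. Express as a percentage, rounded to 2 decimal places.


Efficiency = (Q_useful / Q_fuel) * 100
Efficiency = (25871 / 44508) * 100
Efficiency = 0.5813 * 100 = 58.13%


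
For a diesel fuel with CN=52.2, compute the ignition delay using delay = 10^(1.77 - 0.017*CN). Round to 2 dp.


delay = 10^(1.77 - 0.017*CN)
Exponent = 1.77 - 0.017*52.2 = 0.8826
delay = 10^0.8826 = 7.63 ms


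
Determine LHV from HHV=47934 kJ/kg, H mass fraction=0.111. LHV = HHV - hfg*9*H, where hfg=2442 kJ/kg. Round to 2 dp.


LHV = HHV - hfg * 9 * H
Water correction = 2442 * 9 * 0.111 = 2439.558 kJ/kg
LHV = 47934 - 2439.558 = 45494.44 kJ/kg


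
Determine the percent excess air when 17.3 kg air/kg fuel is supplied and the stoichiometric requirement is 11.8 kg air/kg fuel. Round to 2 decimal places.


Excess air = actual - stoichiometric = 17.3 - 11.8 = 5.50 kg/kg fuel
Excess air % = (excess / stoich) * 100 = (5.50 / 11.8) * 100 = 46.61%
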